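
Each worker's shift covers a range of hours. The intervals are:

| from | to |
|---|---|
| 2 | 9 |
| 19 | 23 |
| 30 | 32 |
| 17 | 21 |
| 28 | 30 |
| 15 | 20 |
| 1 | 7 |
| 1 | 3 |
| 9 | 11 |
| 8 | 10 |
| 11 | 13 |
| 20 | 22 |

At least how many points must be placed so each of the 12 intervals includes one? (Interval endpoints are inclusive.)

Sort by right endpoint; whenever an interval is uncovered, place a point at its right end.
By right end: [1,3]  [1,7]  [2,9]  [8,10]  [9,11]  [11,13]  [15,20]  [17,21]  [20,22]  [19,23]  [28,30]  [30,32]
[1,3] uncovered → point at 3; [8,10] uncovered → point at 10; [11,13] uncovered → point at 13; [15,20] uncovered → point at 20; [28,30] uncovered → point at 30.
Points: 3, 10, 13, 20, 30 (5 total).

5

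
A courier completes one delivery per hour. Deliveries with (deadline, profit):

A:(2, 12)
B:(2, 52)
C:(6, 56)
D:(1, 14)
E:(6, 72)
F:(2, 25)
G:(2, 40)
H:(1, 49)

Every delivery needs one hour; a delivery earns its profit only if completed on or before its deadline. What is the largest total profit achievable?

Sort by profit descending; place each in the latest free slot ≤ its deadline.
By profit: E(d6,72), C(d6,56), B(d2,52), H(d1,49), G(d2,40), F(d2,25), D(d1,14), A(d2,12)
E→slot 6; C→slot 5; B→slot 2; H→slot 1; G skipped; F skipped; D skipped; A skipped.
Profit = 49 + 52 + 56 + 72 = 229

229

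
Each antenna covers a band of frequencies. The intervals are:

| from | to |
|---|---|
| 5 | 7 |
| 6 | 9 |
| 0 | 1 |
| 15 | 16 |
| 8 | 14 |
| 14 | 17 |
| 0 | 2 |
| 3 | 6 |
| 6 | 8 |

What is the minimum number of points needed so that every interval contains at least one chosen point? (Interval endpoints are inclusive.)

By right end: [0,1]  [0,2]  [3,6]  [5,7]  [6,8]  [6,9]  [8,14]  [15,16]  [14,17]
[0,1] uncovered → point at 1; [3,6] uncovered → point at 6; [8,14] uncovered → point at 14; [15,16] uncovered → point at 16.
Points: 1, 6, 14, 16 (4 total).

4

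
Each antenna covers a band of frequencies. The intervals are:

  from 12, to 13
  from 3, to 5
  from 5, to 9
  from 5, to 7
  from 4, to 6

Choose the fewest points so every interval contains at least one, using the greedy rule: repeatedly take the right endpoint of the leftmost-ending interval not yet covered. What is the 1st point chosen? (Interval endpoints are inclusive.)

Sorted: [3,5] [4,6] [5,7] [5,9] [12,13]
{[3,5],[4,6],[5,7],[5,9]} hit by 5; {[12,13]} hit by 13.
Points: 5, 13 (2 total).

5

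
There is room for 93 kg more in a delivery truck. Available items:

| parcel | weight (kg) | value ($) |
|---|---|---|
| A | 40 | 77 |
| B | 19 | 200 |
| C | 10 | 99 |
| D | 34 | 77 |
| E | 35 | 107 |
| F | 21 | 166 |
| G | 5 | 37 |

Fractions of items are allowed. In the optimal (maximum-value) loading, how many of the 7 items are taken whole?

5

Order: B (200/19=10.53) > C (99/10=9.90) > F (166/21=7.90) > G (37/5=7.40) > E (107/35=3.06) > D (77/34=2.26) > A (77/40=1.93)
Fill: take B (19 @ 200) → take C (10 @ 99) → take F (21 @ 166) → take G (5 @ 37) → take E (35 @ 107) → take 3/34 of D → 6.79; 93/93 used.
5 item(s) taken whole; one partial (take 3/34 of D).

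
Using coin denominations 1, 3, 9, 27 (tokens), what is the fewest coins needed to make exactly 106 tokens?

8

106 = 3×27 + 2×9 + 2×3 + 1×1
Total coins = 3 + 2 + 2 + 1 = 8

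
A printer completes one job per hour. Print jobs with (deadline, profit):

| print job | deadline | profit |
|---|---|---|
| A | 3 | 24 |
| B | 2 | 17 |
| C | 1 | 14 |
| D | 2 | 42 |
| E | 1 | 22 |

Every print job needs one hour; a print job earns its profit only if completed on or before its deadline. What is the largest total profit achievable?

88

Sort by profit descending; place each in the latest free slot ≤ its deadline.
Profit order: D=42 A=24 E=22 B=17 C=14
Assign: D→slot 2, A→slot 3, E→slot 1, B skipped, C skipped.
Slots: [1:E] [2:D] [3:A]
Profit = 22 + 42 + 24 = 88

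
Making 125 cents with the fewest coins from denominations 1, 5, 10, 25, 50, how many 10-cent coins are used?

0

125 − 2×50→25 − 1×25→0
Count of 10: 0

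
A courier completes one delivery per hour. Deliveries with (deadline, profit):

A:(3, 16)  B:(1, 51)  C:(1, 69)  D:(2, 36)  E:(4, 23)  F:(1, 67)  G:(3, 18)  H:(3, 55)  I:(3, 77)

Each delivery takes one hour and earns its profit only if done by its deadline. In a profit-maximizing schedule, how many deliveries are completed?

4

Sort by profit descending; place each in the latest free slot ≤ its deadline.
Profit order: I=77 C=69 F=67 H=55 B=51 D=36 E=23 G=18 A=16
Assign: I→slot 3, C→slot 1, F skipped, H→slot 2, B skipped, D skipped, E→slot 4, G skipped, A skipped.
Slots: [1:C] [2:H] [3:I] [4:E]
4 of 9 scheduled.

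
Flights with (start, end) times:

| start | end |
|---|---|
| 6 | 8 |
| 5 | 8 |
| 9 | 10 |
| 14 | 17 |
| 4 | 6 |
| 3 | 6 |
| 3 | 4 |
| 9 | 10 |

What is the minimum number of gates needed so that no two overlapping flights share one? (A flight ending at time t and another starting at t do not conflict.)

3

Events (time:±→running): 3:+→1 3:+→2 4:-→1 4:+→2 5:+→3 … peak 3.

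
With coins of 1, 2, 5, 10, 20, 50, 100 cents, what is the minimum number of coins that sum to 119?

5

Use the largest denomination that fits, subtract, and repeat.
119 − 1×100→19 − 1×10→9 − 1×5→4 − 2×2→0
Total coins = 1 + 1 + 1 + 2 = 5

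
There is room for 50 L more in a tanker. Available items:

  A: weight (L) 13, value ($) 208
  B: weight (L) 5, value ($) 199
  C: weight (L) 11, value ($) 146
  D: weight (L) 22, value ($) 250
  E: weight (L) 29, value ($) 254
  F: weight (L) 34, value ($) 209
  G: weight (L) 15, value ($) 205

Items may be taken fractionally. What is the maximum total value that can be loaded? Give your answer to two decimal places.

Ratios (sorted): B 39.80, A 16.00, G 13.67, C 13.27, D 11.36, E 8.76, F 6.15
take B (5 @ 199); take A (13 @ 208); take G (15 @ 205); take C (11 @ 146); take 6/22 of D → 68.18. Capacity used 50/50.
Total value = 826.18

826.18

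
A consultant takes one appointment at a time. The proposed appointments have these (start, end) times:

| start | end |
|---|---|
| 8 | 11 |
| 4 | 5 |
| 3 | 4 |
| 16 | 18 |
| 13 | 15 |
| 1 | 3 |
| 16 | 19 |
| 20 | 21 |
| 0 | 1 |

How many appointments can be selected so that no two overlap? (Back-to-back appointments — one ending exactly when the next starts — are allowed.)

8

Greedy by earliest finish: after sorting by end time, pick each interval compatible with the last pick.
By end time: (0,1), (1,3), (3,4), (4,5), (8,11), (13,15), (16,18), (16,19), (20,21).
Pick (0,1); next start ≥ 1 → (1,3); next start ≥ 3 → (3,4); next start ≥ 4 → (4,5); next start ≥ 5 → (8,11); next start ≥ 11 → (13,15); next start ≥ 15 → (16,18); next start ≥ 18 → (20,21).
Selected 8 appointments.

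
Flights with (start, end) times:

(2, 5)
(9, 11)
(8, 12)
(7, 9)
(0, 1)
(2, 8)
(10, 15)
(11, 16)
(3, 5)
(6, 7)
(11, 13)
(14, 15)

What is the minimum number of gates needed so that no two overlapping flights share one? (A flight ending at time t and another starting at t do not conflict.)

Events (time:±→running): 0:+→1 1:-→0 2:+→1 2:+→2 3:+→3 5:-→2 5:-→1 6:+→2 7:-→1 7:+→2 8:-→1 8:+→2 9:-→1 9:+→2 10:+→3 11:-→2 11:+→3 11:+→4 … peak 4.

4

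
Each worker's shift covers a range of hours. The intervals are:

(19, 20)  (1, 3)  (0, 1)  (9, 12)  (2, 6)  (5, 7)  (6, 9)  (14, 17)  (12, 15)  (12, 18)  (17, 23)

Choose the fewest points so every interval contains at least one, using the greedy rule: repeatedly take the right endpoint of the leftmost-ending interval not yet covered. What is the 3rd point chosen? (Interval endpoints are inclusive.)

Sort by right endpoint; whenever an interval is uncovered, place a point at its right end.
Sorted: [0,1] [1,3] [2,6] [5,7] [6,9] [9,12] [12,15] [14,17] [12,18] [19,20] [17,23]
{[0,1],[1,3]} hit by 1; {[2,6],[5,7],[6,9]} hit by 6; {[9,12],[12,15]} hit by 12; {[14,17],[12,18]} hit by 17; {[19,20],[17,23]} hit by 20.
Points: 1, 6, 12, 17, 20 (5 total).

12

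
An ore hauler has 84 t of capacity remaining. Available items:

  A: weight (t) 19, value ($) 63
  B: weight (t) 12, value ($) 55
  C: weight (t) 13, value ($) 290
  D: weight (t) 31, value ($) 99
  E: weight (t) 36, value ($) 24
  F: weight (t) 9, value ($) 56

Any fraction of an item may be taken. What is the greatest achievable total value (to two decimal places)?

Sort by value per unit weight and fill in that order.
Ratios (sorted): C 22.31, F 6.22, B 4.58, A 3.32, D 3.19, E 0.67
take C (13 @ 290); take F (9 @ 56); take B (12 @ 55); take A (19 @ 63); take D (31 @ 99). Capacity used 84/84.
Total value = 563.00

563.00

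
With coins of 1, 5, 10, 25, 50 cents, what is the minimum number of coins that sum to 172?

172 = 3×50 + 2×10 + 2×1
Total coins = 3 + 2 + 2 = 7

7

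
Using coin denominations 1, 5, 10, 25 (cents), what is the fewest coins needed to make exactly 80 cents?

4

80 − 3×25→5 − 1×5→0
Total coins = 3 + 1 = 4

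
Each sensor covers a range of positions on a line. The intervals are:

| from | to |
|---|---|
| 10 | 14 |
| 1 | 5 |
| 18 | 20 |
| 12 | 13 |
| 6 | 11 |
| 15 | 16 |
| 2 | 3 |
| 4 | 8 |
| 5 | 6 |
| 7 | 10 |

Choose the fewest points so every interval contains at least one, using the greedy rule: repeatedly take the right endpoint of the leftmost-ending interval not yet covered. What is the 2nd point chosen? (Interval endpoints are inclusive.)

6

By right end: [2,3]  [1,5]  [5,6]  [4,8]  [7,10]  [6,11]  [12,13]  [10,14]  [15,16]  [18,20]
[2,3] uncovered → point at 3; [5,6] uncovered → point at 6; [7,10] uncovered → point at 10; [12,13] uncovered → point at 13; [15,16] uncovered → point at 16; [18,20] uncovered → point at 20.
Points: 3, 6, 10, 13, 16, 20 (6 total).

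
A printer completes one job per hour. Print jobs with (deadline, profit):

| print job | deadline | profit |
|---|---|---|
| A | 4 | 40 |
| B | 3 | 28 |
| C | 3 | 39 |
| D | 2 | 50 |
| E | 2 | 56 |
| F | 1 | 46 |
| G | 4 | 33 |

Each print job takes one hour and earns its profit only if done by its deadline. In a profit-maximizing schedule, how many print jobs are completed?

4

Profit order: E=56 D=50 F=46 A=40 C=39 G=33 B=28
Assign: E→slot 2, D→slot 1, F skipped, A→slot 4, C→slot 3, G skipped, B skipped.
Slots: [1:D] [2:E] [3:C] [4:A]
4 of 7 scheduled.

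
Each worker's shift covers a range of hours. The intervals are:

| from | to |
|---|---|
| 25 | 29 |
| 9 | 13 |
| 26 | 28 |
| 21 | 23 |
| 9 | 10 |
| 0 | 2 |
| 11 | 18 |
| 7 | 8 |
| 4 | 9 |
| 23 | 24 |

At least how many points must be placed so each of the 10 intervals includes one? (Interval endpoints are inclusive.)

6

By right end: [0,2]  [7,8]  [4,9]  [9,10]  [9,13]  [11,18]  [21,23]  [23,24]  [26,28]  [25,29]
[0,2] uncovered → point at 2; [7,8] uncovered → point at 8; [9,10] uncovered → point at 10; [11,18] uncovered → point at 18; [21,23] uncovered → point at 23; [26,28] uncovered → point at 28.
Points: 2, 8, 10, 18, 23, 28 (6 total).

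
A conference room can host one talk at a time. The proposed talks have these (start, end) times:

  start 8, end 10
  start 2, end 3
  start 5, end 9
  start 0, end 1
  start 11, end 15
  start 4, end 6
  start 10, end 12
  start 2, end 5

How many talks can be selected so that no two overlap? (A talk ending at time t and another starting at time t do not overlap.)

Sorted by end: (0,1)  (2,3)  (2,5)  (4,6)  (5,9)  (8,10)  (10,12)  (11,15)
take (0,1); take (2,3); take (4,6); take (8,10); take (10,12).
Selected 5 talks.

5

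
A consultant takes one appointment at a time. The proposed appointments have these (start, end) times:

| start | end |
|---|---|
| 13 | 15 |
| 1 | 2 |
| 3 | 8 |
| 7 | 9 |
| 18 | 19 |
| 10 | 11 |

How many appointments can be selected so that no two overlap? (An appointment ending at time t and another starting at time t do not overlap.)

5

Order by finish time; keep every interval that doesn't clash with the previous kept one.
Sorted by end: (1,2)  (3,8)  (7,9)  (10,11)  (13,15)  (18,19)
take (1,2); take (3,8); take (10,11); take (13,15); take (18,19).
Selected 5 appointments.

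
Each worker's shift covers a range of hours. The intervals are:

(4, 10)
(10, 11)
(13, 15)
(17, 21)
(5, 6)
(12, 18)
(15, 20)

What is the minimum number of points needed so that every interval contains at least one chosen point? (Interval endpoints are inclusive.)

Sort by right endpoint; whenever an interval is uncovered, place a point at its right end.
By right end: [5,6]  [4,10]  [10,11]  [13,15]  [12,18]  [15,20]  [17,21]
[5,6] uncovered → point at 6; [10,11] uncovered → point at 11; [13,15] uncovered → point at 15; [17,21] uncovered → point at 21.
Points: 6, 11, 15, 21 (4 total).

4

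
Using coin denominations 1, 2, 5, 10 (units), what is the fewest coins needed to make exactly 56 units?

7

56 = 5×10 + 1×5 + 1×1
Total coins = 5 + 1 + 1 = 7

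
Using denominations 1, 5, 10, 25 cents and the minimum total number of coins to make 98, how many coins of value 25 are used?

3

Greedy: take as many of the largest coin as possible, then repeat with the remainder.
98 = 3×25 + 2×10 + 3×1
Count of 25: 3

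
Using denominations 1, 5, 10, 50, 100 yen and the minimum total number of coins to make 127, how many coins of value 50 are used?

127 − 1×100→27 − 2×10→7 − 1×5→2 − 2×1→0
Count of 50: 0

0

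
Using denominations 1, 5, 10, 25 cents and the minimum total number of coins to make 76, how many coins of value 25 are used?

76 − 3×25→1 − 1×1→0
Count of 25: 3

3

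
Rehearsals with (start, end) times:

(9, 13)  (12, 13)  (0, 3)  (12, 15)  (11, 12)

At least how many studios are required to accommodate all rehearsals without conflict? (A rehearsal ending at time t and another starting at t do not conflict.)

3

starts: [0, 9, 11, 12, 12]
ends:   [3, 12, 13, 13, 15]
s0→1 e3→0 s9→1 s11→2 e12→1 s12→2 s12→3  — peak 3.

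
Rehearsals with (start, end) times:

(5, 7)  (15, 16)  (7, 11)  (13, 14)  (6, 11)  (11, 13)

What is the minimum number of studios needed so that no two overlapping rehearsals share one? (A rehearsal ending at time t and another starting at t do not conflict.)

starts: [5, 6, 7, 11, 13, 15]
ends:   [7, 11, 11, 13, 14, 16]
s5→1 s6→2  — peak 2.

2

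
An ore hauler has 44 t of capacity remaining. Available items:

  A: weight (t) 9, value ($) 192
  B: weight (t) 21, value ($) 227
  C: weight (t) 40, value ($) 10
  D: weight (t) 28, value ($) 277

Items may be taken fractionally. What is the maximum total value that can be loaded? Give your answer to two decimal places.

557.50

Sort by value per unit weight and fill in that order.
Order: A (192/9=21.33) > B (227/21=10.81) > D (277/28=9.89) > C (10/40=0.25)
Fill: take A (9 @ 192) → take B (21 @ 227) → take 14/28 of D → 138.50; 44/44 used.
Total value = 557.50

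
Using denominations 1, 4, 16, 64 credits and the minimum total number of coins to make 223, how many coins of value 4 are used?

223 − 3×64→31 − 1×16→15 − 3×4→3 − 3×1→0
Count of 4: 3

3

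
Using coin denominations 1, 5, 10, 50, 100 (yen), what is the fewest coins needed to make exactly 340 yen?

7

340 − 3×100→40 − 4×10→0
Total coins = 3 + 4 = 7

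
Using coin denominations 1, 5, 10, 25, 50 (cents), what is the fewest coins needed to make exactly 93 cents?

7

93 = 1×50 + 1×25 + 1×10 + 1×5 + 3×1
Total coins = 1 + 1 + 1 + 1 + 3 = 7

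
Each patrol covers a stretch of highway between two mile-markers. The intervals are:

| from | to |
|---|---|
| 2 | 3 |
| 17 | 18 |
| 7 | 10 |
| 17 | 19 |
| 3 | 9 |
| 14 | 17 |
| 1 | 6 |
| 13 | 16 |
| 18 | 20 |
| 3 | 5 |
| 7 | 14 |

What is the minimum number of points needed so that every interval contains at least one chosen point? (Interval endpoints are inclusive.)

4

Process intervals by earliest right end; each time one isn't hit yet, stab at its right endpoint.
By right end: [2,3]  [3,5]  [1,6]  [3,9]  [7,10]  [7,14]  [13,16]  [14,17]  [17,18]  [17,19]  [18,20]
[2,3] uncovered → point at 3; [7,10] uncovered → point at 10; [13,16] uncovered → point at 16; [17,18] uncovered → point at 18.
Points: 3, 10, 16, 18 (4 total).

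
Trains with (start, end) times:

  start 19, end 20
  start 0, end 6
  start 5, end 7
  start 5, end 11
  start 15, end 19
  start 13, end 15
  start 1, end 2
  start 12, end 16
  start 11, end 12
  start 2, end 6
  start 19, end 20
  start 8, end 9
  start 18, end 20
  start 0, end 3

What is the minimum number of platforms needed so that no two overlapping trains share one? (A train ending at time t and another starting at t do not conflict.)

starts: [0, 0, 1, 2, 5, 5, 8, 11, 12, 13, 15, 18, 19, 19]
ends:   [2, 3, 6, 6, 7, 9, 11, 12, 15, 16, 19, 20, 20, 20]
s0→1 s0→2 s1→3 e2→2 s2→3 e3→2 s5→3 s5→4  — peak 4.

4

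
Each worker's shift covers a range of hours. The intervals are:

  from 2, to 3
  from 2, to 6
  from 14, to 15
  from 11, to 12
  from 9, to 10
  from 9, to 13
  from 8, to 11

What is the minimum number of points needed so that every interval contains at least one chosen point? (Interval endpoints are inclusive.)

Sorted: [2,3] [2,6] [9,10] [8,11] [11,12] [9,13] [14,15]
{[2,3],[2,6]} hit by 3; {[9,10],[8,11]} hit by 10; {[11,12],[9,13]} hit by 12; {[14,15]} hit by 15.
Points: 3, 10, 12, 15 (4 total).

4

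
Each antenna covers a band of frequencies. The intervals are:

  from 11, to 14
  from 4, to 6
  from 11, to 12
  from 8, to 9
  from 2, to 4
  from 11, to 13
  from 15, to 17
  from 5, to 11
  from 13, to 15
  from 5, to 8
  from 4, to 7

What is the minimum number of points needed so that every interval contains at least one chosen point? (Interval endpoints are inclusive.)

4

Sort by right endpoint; whenever an interval is uncovered, place a point at its right end.
By right end: [2,4]  [4,6]  [4,7]  [5,8]  [8,9]  [5,11]  [11,12]  [11,13]  [11,14]  [13,15]  [15,17]
[2,4] uncovered → point at 4; [5,8] uncovered → point at 8; [11,12] uncovered → point at 12; [13,15] uncovered → point at 15.
Points: 4, 8, 12, 15 (4 total).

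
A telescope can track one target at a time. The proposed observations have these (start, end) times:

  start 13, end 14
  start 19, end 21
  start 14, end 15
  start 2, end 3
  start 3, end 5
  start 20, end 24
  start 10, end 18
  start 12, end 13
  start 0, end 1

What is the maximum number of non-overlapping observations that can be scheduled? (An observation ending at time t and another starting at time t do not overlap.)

By end time: (0,1), (2,3), (3,5), (12,13), (13,14), (14,15), (10,18), (19,21), (20,24).
Pick (0,1); next start ≥ 1 → (2,3); next start ≥ 3 → (3,5); next start ≥ 5 → (12,13); next start ≥ 13 → (13,14); next start ≥ 14 → (14,15); next start ≥ 15 → (19,21).
Selected 7 observations.

7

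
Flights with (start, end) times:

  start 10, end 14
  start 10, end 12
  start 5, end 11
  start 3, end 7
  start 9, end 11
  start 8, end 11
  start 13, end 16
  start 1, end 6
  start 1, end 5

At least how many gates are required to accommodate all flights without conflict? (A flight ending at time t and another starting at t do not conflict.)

5

Events (time:±→running): 1:+→1 1:+→2 3:+→3 5:-→2 5:+→3 6:-→2 7:-→1 8:+→2 9:+→3 10:+→4 10:+→5 … peak 5.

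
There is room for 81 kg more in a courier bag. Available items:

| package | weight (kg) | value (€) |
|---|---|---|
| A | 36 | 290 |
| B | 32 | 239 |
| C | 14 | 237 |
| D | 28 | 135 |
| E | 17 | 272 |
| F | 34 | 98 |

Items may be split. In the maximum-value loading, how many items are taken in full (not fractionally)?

3

Order: C (237/14=16.93) > E (272/17=16.00) > A (290/36=8.06) > B (239/32=7.47) > D (135/28=4.82) > F (98/34=2.88)
Fill: take C (14 @ 237) → take E (17 @ 272) → take A (36 @ 290) → take 14/32 of B → 104.56; 81/81 used.
3 item(s) taken whole; one partial (take 14/32 of B).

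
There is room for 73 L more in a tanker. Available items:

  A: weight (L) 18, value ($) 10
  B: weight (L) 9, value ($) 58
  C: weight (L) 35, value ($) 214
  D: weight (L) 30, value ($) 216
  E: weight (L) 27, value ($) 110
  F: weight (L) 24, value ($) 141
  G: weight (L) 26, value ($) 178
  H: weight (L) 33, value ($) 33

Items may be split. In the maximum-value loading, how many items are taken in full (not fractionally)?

Greedy by value/weight ratio, highest first.
Order: D (216/30=7.20) > G (178/26=6.85) > B (58/9=6.44) > C (214/35=6.11) > F (141/24=5.88) > E (110/27=4.07) > H (33/33=1.00) > A (10/18=0.56)
Fill: take D (30 @ 216) → take G (26 @ 178) → take B (9 @ 58) → take 8/35 of C → 48.91; 73/73 used.
3 item(s) taken whole; one partial (take 8/35 of C).

3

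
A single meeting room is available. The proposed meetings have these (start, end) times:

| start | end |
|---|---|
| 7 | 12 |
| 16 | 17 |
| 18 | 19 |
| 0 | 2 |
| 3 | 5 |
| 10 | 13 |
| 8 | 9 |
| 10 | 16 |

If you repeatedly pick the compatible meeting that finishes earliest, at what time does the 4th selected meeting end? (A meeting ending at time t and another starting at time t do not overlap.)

13

Greedy by earliest finish: after sorting by end time, pick each interval compatible with the last pick.
By end time: (0,2), (3,5), (8,9), (7,12), (10,13), (10,16), (16,17), (18,19).
Pick (0,2); next start ≥ 2 → (3,5); next start ≥ 5 → (8,9); next start ≥ 9 → (10,13); next start ≥ 13 → (16,17); next start ≥ 17 → (18,19).
Selected: (0,2) (3,5) (8,9) (10,13) (16,17) (18,19)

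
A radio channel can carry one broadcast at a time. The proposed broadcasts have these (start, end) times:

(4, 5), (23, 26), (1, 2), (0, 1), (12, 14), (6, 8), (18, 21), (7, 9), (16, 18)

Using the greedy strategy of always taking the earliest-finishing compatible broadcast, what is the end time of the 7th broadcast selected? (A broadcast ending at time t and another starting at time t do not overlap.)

By end time: (0,1), (1,2), (4,5), (6,8), (7,9), (12,14), (16,18), (18,21), (23,26).
Pick (0,1); next start ≥ 1 → (1,2); next start ≥ 2 → (4,5); next start ≥ 5 → (6,8); next start ≥ 8 → (12,14); next start ≥ 14 → (16,18); next start ≥ 18 → (18,21); next start ≥ 21 → (23,26).
Selected: (0,1) (1,2) (4,5) (6,8) (12,14) (16,18) (18,21) (23,26)

21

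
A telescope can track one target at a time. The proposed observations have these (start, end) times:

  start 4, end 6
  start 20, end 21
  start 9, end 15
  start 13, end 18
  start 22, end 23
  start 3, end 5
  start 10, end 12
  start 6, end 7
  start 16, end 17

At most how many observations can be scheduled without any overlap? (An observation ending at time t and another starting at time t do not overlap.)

6

Sort by end time and greedily take each interval whose start is ≥ the last chosen end.
By end time: (3,5), (4,6), (6,7), (10,12), (9,15), (16,17), (13,18), (20,21), (22,23).
Pick (3,5); next start ≥ 5 → (6,7); next start ≥ 7 → (10,12); next start ≥ 12 → (16,17); next start ≥ 17 → (20,21); next start ≥ 21 → (22,23).
Selected 6 observations.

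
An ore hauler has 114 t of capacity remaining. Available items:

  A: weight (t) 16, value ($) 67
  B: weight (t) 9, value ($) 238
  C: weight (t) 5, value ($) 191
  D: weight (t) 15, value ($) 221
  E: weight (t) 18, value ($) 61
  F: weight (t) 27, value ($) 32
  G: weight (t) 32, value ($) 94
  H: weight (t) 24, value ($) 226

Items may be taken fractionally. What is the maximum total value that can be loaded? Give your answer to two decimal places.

1083.31

Greedy by value/weight ratio, highest first.
Ratios (sorted): C 38.20, B 26.44, D 14.73, H 9.42, A 4.19, E 3.39, G 2.94, F 1.19
take C (5 @ 191); take B (9 @ 238); take D (15 @ 221); take H (24 @ 226); take A (16 @ 67); take E (18 @ 61); take 27/32 of G → 79.31. Capacity used 114/114.
Total value = 1083.31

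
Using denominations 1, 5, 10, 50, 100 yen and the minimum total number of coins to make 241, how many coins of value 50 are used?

0

241 − 2×100→41 − 4×10→1 − 1×1→0
Count of 50: 0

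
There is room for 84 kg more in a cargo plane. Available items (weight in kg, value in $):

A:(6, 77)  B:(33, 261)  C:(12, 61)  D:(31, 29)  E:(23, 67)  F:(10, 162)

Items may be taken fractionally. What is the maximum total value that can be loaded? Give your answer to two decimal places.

Ratios (sorted): F 16.20, A 12.83, B 7.91, C 5.08, E 2.91, D 0.94
take F (10 @ 162); take A (6 @ 77); take B (33 @ 261); take C (12 @ 61); take E (23 @ 67). Capacity used 84/84.
Total value = 628.00

628.00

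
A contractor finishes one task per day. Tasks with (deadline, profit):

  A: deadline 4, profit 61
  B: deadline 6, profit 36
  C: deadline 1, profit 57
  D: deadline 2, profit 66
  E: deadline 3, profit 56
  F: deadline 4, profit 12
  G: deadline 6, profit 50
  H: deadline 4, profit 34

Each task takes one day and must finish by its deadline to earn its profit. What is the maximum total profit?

326

Take jobs in profit order; each goes to the latest open slot no later than its deadline.
By profit: D(d2,66), A(d4,61), C(d1,57), E(d3,56), G(d6,50), B(d6,36), H(d4,34), F(d4,12)
D→slot 2; A→slot 4; C→slot 1; E→slot 3; G→slot 6; B→slot 5; H skipped; F skipped.
Profit = 57 + 66 + 56 + 61 + 36 + 50 = 326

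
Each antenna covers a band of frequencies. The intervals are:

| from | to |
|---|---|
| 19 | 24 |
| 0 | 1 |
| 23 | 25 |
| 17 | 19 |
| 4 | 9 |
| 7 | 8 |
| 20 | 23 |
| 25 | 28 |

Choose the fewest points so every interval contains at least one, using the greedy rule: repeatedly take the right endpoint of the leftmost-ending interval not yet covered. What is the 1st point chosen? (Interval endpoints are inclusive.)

Process intervals by earliest right end; each time one isn't hit yet, stab at its right endpoint.
Sorted: [0,1] [7,8] [4,9] [17,19] [20,23] [19,24] [23,25] [25,28]
{[0,1]} hit by 1; {[7,8],[4,9]} hit by 8; {[17,19]} hit by 19; {[20,23],[19,24],[23,25]} hit by 23; {[25,28]} hit by 28.
Points: 1, 8, 19, 23, 28 (5 total).

1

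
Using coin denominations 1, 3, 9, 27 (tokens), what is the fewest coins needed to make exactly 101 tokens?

7

101 − 3×27→20 − 2×9→2 − 2×1→0
Total coins = 3 + 2 + 2 = 7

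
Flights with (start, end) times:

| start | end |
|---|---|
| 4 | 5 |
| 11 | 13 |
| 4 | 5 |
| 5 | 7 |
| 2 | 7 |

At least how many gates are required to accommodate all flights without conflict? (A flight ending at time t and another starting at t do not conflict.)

Count concurrent intervals with a sweep; the peak is the room count.
starts: [2, 4, 4, 5, 11]
ends:   [5, 5, 7, 7, 13]
s2→1 s4→2 s4→3  — peak 3.

3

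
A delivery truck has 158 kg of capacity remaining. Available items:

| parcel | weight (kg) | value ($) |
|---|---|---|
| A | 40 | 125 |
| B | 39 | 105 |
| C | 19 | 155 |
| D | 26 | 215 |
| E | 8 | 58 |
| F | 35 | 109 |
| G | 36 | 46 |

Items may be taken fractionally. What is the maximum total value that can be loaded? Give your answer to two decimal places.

742.77

Sort by value per unit weight and fill in that order.
Order: D (215/26=8.27) > C (155/19=8.16) > E (58/8=7.25) > A (125/40=3.12) > F (109/35=3.11) > B (105/39=2.69) > G (46/36=1.28)
Fill: take D (26 @ 215) → take C (19 @ 155) → take E (8 @ 58) → take A (40 @ 125) → take F (35 @ 109) → take 30/39 of B → 80.77; 158/158 used.
Total value = 742.77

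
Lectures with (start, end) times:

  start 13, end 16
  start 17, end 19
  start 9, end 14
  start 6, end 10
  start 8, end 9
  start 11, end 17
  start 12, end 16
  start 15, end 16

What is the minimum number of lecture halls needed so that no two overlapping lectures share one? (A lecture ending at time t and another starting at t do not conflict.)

The answer is the maximum number of intervals overlapping at any instant.
Events (time:±→running): 6:+→1 8:+→2 9:-→1 9:+→2 10:-→1 11:+→2 12:+→3 13:+→4 … peak 4.

4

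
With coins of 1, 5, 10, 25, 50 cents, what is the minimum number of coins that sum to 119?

8

Use the largest denomination that fits, subtract, and repeat.
119 − 2×50→19 − 1×10→9 − 1×5→4 − 4×1→0
Total coins = 2 + 1 + 1 + 4 = 8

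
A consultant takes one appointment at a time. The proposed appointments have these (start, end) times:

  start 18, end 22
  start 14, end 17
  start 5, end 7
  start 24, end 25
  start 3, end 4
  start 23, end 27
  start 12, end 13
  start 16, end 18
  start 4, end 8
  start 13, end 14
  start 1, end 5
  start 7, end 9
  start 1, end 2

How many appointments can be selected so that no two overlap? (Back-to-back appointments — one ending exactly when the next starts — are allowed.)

Sort by end time and greedily take each interval whose start is ≥ the last chosen end.
By end time: (1,2), (3,4), (1,5), (5,7), (4,8), (7,9), (12,13), (13,14), (14,17), (16,18), (18,22), (24,25), (23,27).
Pick (1,2); next start ≥ 2 → (3,4); next start ≥ 4 → (5,7); next start ≥ 7 → (7,9); next start ≥ 9 → (12,13); next start ≥ 13 → (13,14); next start ≥ 14 → (14,17); next start ≥ 17 → (18,22); next start ≥ 22 → (24,25).
Selected 9 appointments.

9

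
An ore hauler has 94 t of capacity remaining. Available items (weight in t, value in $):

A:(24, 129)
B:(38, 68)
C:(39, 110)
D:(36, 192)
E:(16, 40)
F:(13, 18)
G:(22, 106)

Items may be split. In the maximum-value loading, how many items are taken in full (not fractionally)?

3

Sort by value per unit weight and fill in that order.
Ratios (sorted): A 5.38, D 5.33, G 4.82, C 2.82, E 2.50, B 1.79, F 1.38
take A (24 @ 129); take D (36 @ 192); take G (22 @ 106); take 12/39 of C → 33.85. Capacity used 94/94.
3 item(s) taken whole; one partial (take 12/39 of C).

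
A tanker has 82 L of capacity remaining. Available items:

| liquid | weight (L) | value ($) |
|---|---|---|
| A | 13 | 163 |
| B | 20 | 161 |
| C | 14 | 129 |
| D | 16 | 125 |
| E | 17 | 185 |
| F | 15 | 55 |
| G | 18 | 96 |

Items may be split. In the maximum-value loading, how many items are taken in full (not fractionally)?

Order: A (163/13=12.54) > E (185/17=10.88) > C (129/14=9.21) > B (161/20=8.05) > D (125/16=7.81) > G (96/18=5.33) > F (55/15=3.67)
Fill: take A (13 @ 163) → take E (17 @ 185) → take C (14 @ 129) → take B (20 @ 161) → take D (16 @ 125) → take 2/18 of G → 10.67; 82/82 used.
5 item(s) taken whole; one partial (take 2/18 of G).

5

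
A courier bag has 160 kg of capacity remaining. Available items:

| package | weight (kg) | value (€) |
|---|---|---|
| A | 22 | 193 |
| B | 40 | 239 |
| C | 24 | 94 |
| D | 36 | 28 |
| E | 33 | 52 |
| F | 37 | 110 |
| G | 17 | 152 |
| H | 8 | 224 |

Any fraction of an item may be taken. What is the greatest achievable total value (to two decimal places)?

Ratios (sorted): H 28.00, G 8.94, A 8.77, B 5.97, C 3.92, F 2.97, E 1.58, D 0.78
take H (8 @ 224); take G (17 @ 152); take A (22 @ 193); take B (40 @ 239); take C (24 @ 94); take F (37 @ 110); take 12/33 of E → 18.91. Capacity used 160/160.
Total value = 1030.91

1030.91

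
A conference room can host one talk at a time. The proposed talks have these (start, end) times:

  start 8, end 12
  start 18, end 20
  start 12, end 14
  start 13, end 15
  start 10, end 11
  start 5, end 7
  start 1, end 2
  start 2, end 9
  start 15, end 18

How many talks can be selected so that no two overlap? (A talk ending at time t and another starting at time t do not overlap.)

Sort by end time and greedily take each interval whose start is ≥ the last chosen end.
By end time: (1,2), (5,7), (2,9), (10,11), (8,12), (12,14), (13,15), (15,18), (18,20).
Pick (1,2); next start ≥ 2 → (5,7); next start ≥ 7 → (10,11); next start ≥ 11 → (12,14); next start ≥ 14 → (15,18); next start ≥ 18 → (18,20).
Selected 6 talks.

6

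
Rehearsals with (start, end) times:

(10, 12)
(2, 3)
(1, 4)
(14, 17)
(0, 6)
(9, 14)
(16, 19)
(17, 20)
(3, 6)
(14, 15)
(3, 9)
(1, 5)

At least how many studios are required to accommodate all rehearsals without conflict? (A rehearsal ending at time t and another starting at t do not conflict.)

The answer is the maximum number of intervals overlapping at any instant.
Events (time:±→running): 0:+→1 1:+→2 1:+→3 2:+→4 3:-→3 3:+→4 3:+→5 … peak 5.

5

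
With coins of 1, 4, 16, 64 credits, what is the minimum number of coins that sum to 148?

148 = 2×64 + 1×16 + 1×4
Total coins = 2 + 1 + 1 = 4

4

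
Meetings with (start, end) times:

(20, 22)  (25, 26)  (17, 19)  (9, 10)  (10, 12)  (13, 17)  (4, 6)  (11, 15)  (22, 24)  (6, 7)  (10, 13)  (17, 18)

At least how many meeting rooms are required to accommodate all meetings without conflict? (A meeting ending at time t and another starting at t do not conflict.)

3

The answer is the maximum number of intervals overlapping at any instant.
starts: [4, 6, 9, 10, 10, 11, 13, 17, 17, 20, 22, 25]
ends:   [6, 7, 10, 12, 13, 15, 17, 18, 19, 22, 24, 26]
s4→1 e6→0 s6→1 e7→0 s9→1 e10→0 s10→1 s10→2 s11→3  — peak 3.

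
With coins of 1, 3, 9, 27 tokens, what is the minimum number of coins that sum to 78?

6

Greedy: take as many of the largest coin as possible, then repeat with the remainder.
78 − 2×27→24 − 2×9→6 − 2×3→0
Total coins = 2 + 2 + 2 = 6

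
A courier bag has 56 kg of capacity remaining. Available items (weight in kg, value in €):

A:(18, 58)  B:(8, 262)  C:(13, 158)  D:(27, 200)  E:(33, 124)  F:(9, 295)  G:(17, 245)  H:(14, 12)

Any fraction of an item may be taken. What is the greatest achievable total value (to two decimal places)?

Order: F (295/9=32.78) > B (262/8=32.75) > G (245/17=14.41) > C (158/13=12.15) > D (200/27=7.41) > E (124/33=3.76) > A (58/18=3.22) > H (12/14=0.86)
Fill: take F (9 @ 295) → take B (8 @ 262) → take G (17 @ 245) → take C (13 @ 158) → take 9/27 of D → 66.67; 56/56 used.
Total value = 1026.67

1026.67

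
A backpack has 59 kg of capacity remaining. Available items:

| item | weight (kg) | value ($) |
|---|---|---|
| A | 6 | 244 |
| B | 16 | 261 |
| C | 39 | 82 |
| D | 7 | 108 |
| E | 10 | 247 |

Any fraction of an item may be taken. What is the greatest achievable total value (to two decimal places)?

Greedy by value/weight ratio, highest first.
Ratios (sorted): A 40.67, E 24.70, B 16.31, D 15.43, C 2.10
take A (6 @ 244); take E (10 @ 247); take B (16 @ 261); take D (7 @ 108); take 20/39 of C → 42.05. Capacity used 59/59.
Total value = 902.05

902.05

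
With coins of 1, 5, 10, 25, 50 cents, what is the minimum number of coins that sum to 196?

Greedy: take as many of the largest coin as possible, then repeat with the remainder.
196 = 3×50 + 1×25 + 2×10 + 1×1
Total coins = 3 + 1 + 2 + 1 = 7

7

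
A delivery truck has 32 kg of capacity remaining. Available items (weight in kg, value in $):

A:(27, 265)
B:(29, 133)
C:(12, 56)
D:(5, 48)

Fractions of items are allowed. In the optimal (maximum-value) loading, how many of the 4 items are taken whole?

Sort by value per unit weight and fill in that order.
Ratios (sorted): A 9.81, D 9.60, C 4.67, B 4.59
take A (27 @ 265); take D (5 @ 48). Capacity used 32/32.
2 item(s) taken whole.

2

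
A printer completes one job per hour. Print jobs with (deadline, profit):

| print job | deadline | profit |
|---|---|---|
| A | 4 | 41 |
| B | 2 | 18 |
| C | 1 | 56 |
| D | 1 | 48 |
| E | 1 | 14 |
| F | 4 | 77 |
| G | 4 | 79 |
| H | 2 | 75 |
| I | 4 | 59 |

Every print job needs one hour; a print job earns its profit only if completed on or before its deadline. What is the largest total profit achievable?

290

Take jobs in profit order; each goes to the latest open slot no later than its deadline.
Profit order: G=79 F=77 H=75 I=59 C=56 D=48 A=41 B=18 E=14
Assign: G→slot 4, F→slot 3, H→slot 2, I→slot 1, C skipped, D skipped, A skipped, B skipped, E skipped.
Slots: [1:I] [2:H] [3:F] [4:G]
Profit = 59 + 75 + 77 + 79 = 290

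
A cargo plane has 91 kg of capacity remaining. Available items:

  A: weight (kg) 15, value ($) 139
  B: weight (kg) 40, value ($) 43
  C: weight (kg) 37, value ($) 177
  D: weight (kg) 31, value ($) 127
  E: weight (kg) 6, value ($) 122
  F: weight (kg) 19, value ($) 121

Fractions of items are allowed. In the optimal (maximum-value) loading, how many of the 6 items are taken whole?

Sort by value per unit weight and fill in that order.
Ratios (sorted): E 20.33, A 9.27, F 6.37, C 4.78, D 4.10, B 1.07
take E (6 @ 122); take A (15 @ 139); take F (19 @ 121); take C (37 @ 177); take 14/31 of D → 57.35. Capacity used 91/91.
4 item(s) taken whole; one partial (take 14/31 of D).

4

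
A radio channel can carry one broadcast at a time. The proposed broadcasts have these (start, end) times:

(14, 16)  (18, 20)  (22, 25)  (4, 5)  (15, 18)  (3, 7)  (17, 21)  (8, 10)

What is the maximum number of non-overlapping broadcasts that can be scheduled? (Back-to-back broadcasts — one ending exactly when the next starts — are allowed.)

Sorted by end: (4,5)  (3,7)  (8,10)  (14,16)  (15,18)  (18,20)  (17,21)  (22,25)
take (4,5); skip (3,7); take (8,10); take (14,16); take (18,20); take (22,25).
Selected 5 broadcasts.

5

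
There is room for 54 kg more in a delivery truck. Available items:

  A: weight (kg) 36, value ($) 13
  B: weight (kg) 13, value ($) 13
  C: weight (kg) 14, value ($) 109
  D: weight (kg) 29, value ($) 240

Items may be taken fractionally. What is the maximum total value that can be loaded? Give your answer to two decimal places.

360.00

Sort by value per unit weight and fill in that order.
Order: D (240/29=8.28) > C (109/14=7.79) > B (13/13=1.00) > A (13/36=0.36)
Fill: take D (29 @ 240) → take C (14 @ 109) → take 11/13 of B → 11.00; 54/54 used.
Total value = 360.00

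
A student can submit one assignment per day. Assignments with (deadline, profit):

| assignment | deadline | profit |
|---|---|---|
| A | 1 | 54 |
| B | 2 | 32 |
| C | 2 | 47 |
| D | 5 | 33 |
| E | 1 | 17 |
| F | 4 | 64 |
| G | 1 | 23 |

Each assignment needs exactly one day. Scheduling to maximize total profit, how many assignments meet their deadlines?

Profit order: F=64 A=54 C=47 D=33 B=32 G=23 E=17
Assign: F→slot 4, A→slot 1, C→slot 2, D→slot 5, B skipped, G skipped, E skipped.
Slots: [1:A] [2:C] [4:F] [5:D]
4 of 7 scheduled.

4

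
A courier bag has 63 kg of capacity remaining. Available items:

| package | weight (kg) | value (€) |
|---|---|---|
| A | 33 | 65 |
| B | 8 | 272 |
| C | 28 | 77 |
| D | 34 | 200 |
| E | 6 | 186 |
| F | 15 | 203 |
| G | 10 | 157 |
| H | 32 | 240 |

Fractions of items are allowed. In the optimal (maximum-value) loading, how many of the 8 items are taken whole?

Order: B (272/8=34.00) > E (186/6=31.00) > G (157/10=15.70) > F (203/15=13.53) > H (240/32=7.50) > D (200/34=5.88) > C (77/28=2.75) > A (65/33=1.97)
Fill: take B (8 @ 272) → take E (6 @ 186) → take G (10 @ 157) → take F (15 @ 203) → take 24/32 of H → 180.00; 63/63 used.
4 item(s) taken whole; one partial (take 24/32 of H).

4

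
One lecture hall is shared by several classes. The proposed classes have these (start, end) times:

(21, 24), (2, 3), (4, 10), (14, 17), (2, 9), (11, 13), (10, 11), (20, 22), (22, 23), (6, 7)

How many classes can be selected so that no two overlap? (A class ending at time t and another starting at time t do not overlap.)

7

Sort by end time and greedily take each interval whose start is ≥ the last chosen end.
By end time: (2,3), (6,7), (2,9), (4,10), (10,11), (11,13), (14,17), (20,22), (22,23), (21,24).
Pick (2,3); next start ≥ 3 → (6,7); next start ≥ 7 → (10,11); next start ≥ 11 → (11,13); next start ≥ 13 → (14,17); next start ≥ 17 → (20,22); next start ≥ 22 → (22,23).
Selected 7 classes.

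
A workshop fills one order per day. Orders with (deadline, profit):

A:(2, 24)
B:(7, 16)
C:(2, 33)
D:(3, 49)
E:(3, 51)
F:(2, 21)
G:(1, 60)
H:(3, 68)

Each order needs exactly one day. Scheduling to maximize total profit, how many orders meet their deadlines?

Take jobs in profit order; each goes to the latest open slot no later than its deadline.
By profit: H(d3,68), G(d1,60), E(d3,51), D(d3,49), C(d2,33), A(d2,24), F(d2,21), B(d7,16)
H→slot 3; G→slot 1; E→slot 2; D skipped; C skipped; A skipped; F skipped; B→slot 7.
4 of 8 scheduled.

4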